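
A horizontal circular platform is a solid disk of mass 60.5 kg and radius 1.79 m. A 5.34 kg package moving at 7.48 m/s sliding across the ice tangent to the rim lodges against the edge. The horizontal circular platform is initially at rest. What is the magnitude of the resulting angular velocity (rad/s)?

|ω_f| ≈ 0.627 rad/s

About the central axle the impulsive forces during the collision are internal, so angular momentum about that axis is conserved.
I_p = ½(60.5)(1.79)² = 96.92 kg·m². Taking the sense of the package's angular momentum as positive, L_{package} = m v R = (5.34)(7.48)(1.79) = 71.50 kg·m²/s.
L_i = 0 + 71.50 = 71.50 kg·m²/s.
After sticking, I_f = I_p + m R² = 96.92 + (5.34)(1.79)² = 114.0 kg·m².
ω_f = L_i / I_f = 71.50 / 114.0 = 0.6270 rad/s.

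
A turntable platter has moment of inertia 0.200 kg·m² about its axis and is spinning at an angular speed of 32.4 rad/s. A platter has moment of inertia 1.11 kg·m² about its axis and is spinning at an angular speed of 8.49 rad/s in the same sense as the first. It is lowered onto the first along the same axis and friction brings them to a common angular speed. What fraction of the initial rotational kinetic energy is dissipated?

The coupling torques are internal; angular momentum about the shared axis is conserved.
Taking A's sense as positive: L = (0.2000)(32.4) + (1.110)(8.49) = 15.90 kg·m²·rad/s.
Combined I = 0.2000 + 1.110 = 1.310 kg·m².
ω_f = L / I = 15.90 / 1.310 = 12.14 rad/s.
KE_i = ½ΣIω² = 145.0 J; KE_f = ½(1.310)(12.14)² = 96.54 J.
Fraction dissipated = (KE_i − KE_f)/KE_i = 0.3341.

fraction ≈ 0.334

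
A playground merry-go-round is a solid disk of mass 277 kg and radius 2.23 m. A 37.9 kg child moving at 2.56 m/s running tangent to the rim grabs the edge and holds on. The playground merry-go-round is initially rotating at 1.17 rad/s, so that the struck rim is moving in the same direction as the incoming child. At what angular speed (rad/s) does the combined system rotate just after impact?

About the axle the impulsive forces during the collision are internal, so angular momentum about that axis is conserved.
I_p = ½(277)(2.23)² = 688.7 kg·m². Taking the sense of the child's angular momentum as positive, L_{child} = m v R = (37.9)(2.56)(2.23) = 216.4 kg·m²/s.
L_i = +I_p ω_p + m v R = +(688.7)(1.17) + 216.4 = 1022 kg·m²/s.
After sticking, I_f = I_p + m R² = 688.7 + (37.9)(2.23)² = 877.2 kg·m².
ω_f = L_i / I_f = 1022 / 877.2 = 1.165 rad/s.

|ω_f| ≈ 1.17 rad/s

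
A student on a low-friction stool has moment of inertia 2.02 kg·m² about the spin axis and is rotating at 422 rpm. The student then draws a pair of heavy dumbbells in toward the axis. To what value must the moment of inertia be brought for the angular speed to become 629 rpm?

With no external torque about the axis, L is conserved: I₁ω₁ = I₂ω₂.
I₂ = I₁ω₁ / ω₂ = (2.02)(422) / (629) = 1.355 kg·m².

I₂ ≈ 1.36 kg·m²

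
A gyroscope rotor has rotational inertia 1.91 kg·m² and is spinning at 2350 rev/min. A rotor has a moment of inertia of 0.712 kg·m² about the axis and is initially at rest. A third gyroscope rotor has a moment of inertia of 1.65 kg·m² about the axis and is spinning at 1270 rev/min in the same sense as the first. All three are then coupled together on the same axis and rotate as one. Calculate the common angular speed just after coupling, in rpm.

|ω_f| ≈ 1540 rpm

The coupling torques are internal; angular momentum about the shared axis is conserved.
Taking A's sense as positive: L = (1.910)(2350) + (1.650)(1270) = 6584 kg·m²·rpm.
Combined I = 1.910 + 0.7120 + 1.650 = 4.272 kg·m².
ω_f = L / I = 6584 / 4.272 = 1541 rpm.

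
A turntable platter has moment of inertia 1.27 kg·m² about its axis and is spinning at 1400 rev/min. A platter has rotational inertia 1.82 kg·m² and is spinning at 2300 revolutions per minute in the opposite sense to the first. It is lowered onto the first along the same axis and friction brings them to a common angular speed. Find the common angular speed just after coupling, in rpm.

No external torque acts about the common axis, so total angular momentum is conserved.
Taking A's sense as positive: L = (1.270)(1400) − (1.820)(2300) = -2408 kg·m²·rpm.
Combined I = 1.270 + 1.820 = 3.090 kg·m².
ω_f = L / I = -2408 / 3.090 = -779.3 rpm.

|ω_f| ≈ 779 rpm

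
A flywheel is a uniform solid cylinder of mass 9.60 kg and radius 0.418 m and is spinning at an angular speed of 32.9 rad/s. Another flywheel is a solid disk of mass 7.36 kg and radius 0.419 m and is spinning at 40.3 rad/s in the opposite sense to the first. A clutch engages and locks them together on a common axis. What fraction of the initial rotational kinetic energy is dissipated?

fraction ≈ 0.999

The coupling torques are internal; angular momentum about the shared axis is conserved.
Moments of inertia: I_A = ½(9.60)(0.418)² = 0.8387 kg·m²; I_B = ½(7.36)(0.419)² = 0.6461 kg·m².
Taking A's sense as positive: L = (0.8387)(32.9) − (0.6461)(40.3) = 1.556 kg·m²·rad/s.
Combined I = 0.8387 + 0.6461 = 1.485 kg·m².
ω_f = L / I = 1.556 / 1.485 = 1.048 rad/s.
KE_i = ½ΣIω² = 978.5 J; KE_f = ½(1.485)(1.048)² = 0.8154 J.
Fraction dissipated = (KE_i − KE_f)/KE_i = 0.9992.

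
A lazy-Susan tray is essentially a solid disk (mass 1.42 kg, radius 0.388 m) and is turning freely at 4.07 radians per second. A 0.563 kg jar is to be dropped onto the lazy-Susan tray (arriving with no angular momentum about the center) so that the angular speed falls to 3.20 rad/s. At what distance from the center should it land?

No external torque acts about the center; L_before = L_after.
I_p = ½(1.42)(0.388)² = 0.1069 kg·m².
I_p ω_i = (I_p + m r²) ω_f ⇒ m r² = I_p(ω_i/ω_f − 1) = 0.1069(4.07/3.20 − 1) = 0.02906 kg·m².
r = √(0.02906/0.563) = 0.2272 m.

r ≈ 0.227 m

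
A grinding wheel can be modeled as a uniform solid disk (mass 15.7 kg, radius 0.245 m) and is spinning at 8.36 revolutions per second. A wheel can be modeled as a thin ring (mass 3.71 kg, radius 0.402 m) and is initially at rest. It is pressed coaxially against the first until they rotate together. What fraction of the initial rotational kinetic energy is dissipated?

No external torque acts about the common axis, so total angular momentum is conserved.
Moments of inertia: I_A = ½(15.7)(0.245)² = 0.4712 kg·m²; I_B = (3.71)(0.402)² = 0.5996 kg·m².
Taking A's sense as positive: L = (0.4712)(8.36) = 3.939 kg·m²·rev/s.
Combined I = 0.4712 + 0.5996 = 1.071 kg·m².
ω_f = L / I = 3.939 / 1.071 = 3.679 rev/s.
KE_i = ½ΣIω² = 650.0 J; KE_f = ½(1.071)(23.12)² = 286.1 J.
Fraction dissipated = (KE_i − KE_f)/KE_i = 0.5599.

fraction ≈ 0.560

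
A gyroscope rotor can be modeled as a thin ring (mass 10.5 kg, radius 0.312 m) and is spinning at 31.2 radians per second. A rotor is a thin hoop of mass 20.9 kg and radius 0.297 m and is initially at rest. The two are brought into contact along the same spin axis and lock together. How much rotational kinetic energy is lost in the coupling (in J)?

No external torque acts about the common axis, so total angular momentum is conserved.
Moments of inertia: I_A = (10.5)(0.312)² = 1.022 kg·m²; I_B = (20.9)(0.297)² = 1.844 kg·m².
Taking A's sense as positive: L = (1.022)(31.2) = 31.89 kg·m²·rad/s.
Combined I = 1.022 + 1.844 = 2.866 kg·m².
ω_f = L / I = 31.89 / 2.866 = 11.13 rad/s.
KE_i = ½ΣIω² = 497.5 J; KE_f = ½(2.866)(11.13)² = 177.4 J.

ΔKE lost ≈ 320 J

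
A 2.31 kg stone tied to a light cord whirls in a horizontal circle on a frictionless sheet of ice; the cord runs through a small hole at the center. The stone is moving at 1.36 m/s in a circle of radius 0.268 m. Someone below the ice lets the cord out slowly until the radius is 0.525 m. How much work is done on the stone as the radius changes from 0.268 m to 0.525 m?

The only horizontal force on the mass is along the cord (radial), so it exerts no torque about the hole and angular momentum m v r is conserved.
v₂ = v₁ r₁ / r₂ = (1.36)(0.268) / (0.525) = 0.6942 m/s.
W = ΔKE = ½m(v₂² − v₁²) = -1.580 J.

W ≈ -1.58 J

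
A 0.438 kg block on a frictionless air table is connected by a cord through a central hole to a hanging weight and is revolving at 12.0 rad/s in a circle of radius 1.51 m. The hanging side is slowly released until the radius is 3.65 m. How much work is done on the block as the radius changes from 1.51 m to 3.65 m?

No torque about the axis ⇒ m r₁² ω₁ = m r₂² ω₂.
ω₂ = ω₁ (r₁/r₂)² = (12.0)(1.51/3.65)² = 2.054 rad/s.
W = ΔKE = ½m(v₂² − v₁²) = -59.60 J.

W ≈ -59.6 J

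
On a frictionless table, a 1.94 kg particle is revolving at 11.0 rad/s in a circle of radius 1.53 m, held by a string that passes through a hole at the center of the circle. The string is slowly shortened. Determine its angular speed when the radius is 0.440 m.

ω₂ ≈ 133 rad/s

No torque about the axis ⇒ m r₁² ω₁ = m r₂² ω₂.
ω₂ = ω₁ (r₁/r₂)² = (11.0)(1.53/0.440)² = 133.0 rad/s.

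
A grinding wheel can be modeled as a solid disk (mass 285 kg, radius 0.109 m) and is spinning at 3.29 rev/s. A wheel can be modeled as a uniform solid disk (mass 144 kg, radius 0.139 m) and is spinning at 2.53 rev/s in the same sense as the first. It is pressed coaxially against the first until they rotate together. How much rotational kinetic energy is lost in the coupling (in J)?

ΔKE lost ≈ 8.71 J

No external torque acts about the common axis, so total angular momentum is conserved.
Moments of inertia: I_A = ½(285)(0.109)² = 1.693 kg·m²; I_B = ½(144)(0.139)² = 1.391 kg·m².
Taking A's sense as positive: L = (1.693)(3.29) + (1.391)(2.53) = 9.090 kg·m²·rev/s.
Combined I = 1.693 + 1.391 = 3.084 kg·m².
ω_f = L / I = 9.090 / 3.084 = 2.947 rev/s.
KE_i = ½ΣIω² = 537.5 J; KE_f = ½(3.084)(18.52)² = 528.8 J.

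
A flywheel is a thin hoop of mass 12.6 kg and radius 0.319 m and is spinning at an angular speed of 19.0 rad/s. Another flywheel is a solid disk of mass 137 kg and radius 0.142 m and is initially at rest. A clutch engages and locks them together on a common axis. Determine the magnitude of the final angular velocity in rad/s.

|ω_f| ≈ 9.15 rad/s

No external torque acts about the common axis, so total angular momentum is conserved.
Moments of inertia: I_A = (12.6)(0.319)² = 1.282 kg·m²; I_B = ½(137)(0.142)² = 1.381 kg·m².
Taking A's sense as positive: L = (1.282)(19.0) = 24.36 kg·m²·rad/s.
Combined I = 1.282 + 1.381 = 2.663 kg·m².
ω_f = L / I = 24.36 / 2.663 = 9.147 rad/s.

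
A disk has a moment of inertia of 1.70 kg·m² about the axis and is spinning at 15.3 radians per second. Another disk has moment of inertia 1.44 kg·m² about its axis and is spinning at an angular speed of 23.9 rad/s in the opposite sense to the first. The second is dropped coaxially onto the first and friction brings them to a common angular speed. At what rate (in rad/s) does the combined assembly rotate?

No external torque acts about the common axis, so total angular momentum is conserved.
Taking A's sense as positive: L = (1.700)(15.3) − (1.440)(23.9) = -8.406 kg·m²·rad/s.
Combined I = 1.700 + 1.440 = 3.140 kg·m².
ω_f = L / I = -8.406 / 3.140 = -2.677 rad/s.

|ω_f| ≈ 2.68 rad/s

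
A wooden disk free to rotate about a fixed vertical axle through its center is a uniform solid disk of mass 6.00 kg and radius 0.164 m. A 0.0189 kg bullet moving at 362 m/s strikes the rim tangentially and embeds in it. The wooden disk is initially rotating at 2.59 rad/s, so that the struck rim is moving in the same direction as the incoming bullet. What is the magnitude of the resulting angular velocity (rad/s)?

|ω_f| ≈ 16.4 rad/s

The axle reaction passes through the axle and exerts no torque about it; angular momentum about the axle is conserved through the impact.
I_p = ½(6.00)(0.164)² = 0.08069 kg·m². Taking the sense of the bullet's angular momentum as positive, L_{bullet} = m v R = (0.0189)(362)(0.164) = 1.122 kg·m²/s.
L_i = +I_p ω_p + m v R = +(0.08069)(2.59) + 1.122 = 1.331 kg·m²/s.
After sticking, I_f = I_p + m R² = 0.08069 + (0.0189)(0.164)² = 0.08120 kg·m².
ω_f = L_i / I_f = 1.331 / 0.08120 = 16.39 rad/s.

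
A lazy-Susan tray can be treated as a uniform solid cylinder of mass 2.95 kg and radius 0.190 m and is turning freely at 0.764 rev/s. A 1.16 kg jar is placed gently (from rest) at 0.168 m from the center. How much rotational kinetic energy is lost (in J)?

The added mass arrives with no angular momentum about the center, and any external torque about the center is negligible, so the system's angular momentum is conserved.
I_p = ½(2.95)(0.190)² = 0.05325 kg·m².
Added inertia Σmr² = (1.16)(0.168)² = 0.03274 kg·m²; I_f = 0.05325 + 0.03274 = 0.08599 kg·m².
ω_f = I_p ω_i / I_f = (0.05325)(0.764) / 0.08599 = 0.4731 rev/s.
KE_i = ½(0.05325)(4.800 rad/s)² = 0.6135 J; KE_f = ½(0.08599)(2.973)² = 0.3799 J.

energy lost ≈ 0.234 J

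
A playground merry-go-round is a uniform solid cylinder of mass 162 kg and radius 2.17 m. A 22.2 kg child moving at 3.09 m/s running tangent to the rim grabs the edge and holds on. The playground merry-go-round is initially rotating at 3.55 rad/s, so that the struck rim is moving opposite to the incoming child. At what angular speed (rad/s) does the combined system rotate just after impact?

|ω_f| ≈ 2.48 rad/s

The axle reaction passes through the axle and exerts no torque about it; angular momentum about the axle is conserved through the impact.
I_p = ½(162)(2.17)² = 381.4 kg·m². Taking the sense of the child's angular momentum as positive, L_{child} = m v R = (22.2)(3.09)(2.17) = 148.9 kg·m²/s.
L_i = −I_p ω_p + m v R = −(381.4)(3.55) + 148.9 = -1205 kg·m²/s.
After sticking, I_f = I_p + m R² = 381.4 + (22.2)(2.17)² = 486.0 kg·m².
ω_f = L_i / I_f = -1205 / 486.0 = -2.480 rad/s.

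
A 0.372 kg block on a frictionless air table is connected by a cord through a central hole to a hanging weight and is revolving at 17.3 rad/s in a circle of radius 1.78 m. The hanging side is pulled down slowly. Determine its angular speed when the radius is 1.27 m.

No torque about the axis ⇒ m r₁² ω₁ = m r₂² ω₂.
ω₂ = ω₁ (r₁/r₂)² = (17.3)(1.78/1.27)² = 33.98 rad/s.

ω₂ ≈ 34.0 rad/s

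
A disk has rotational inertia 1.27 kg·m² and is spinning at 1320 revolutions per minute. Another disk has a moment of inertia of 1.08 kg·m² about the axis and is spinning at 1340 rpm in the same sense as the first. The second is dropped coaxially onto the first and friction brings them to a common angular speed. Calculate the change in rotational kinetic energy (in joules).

ΔKE ≈ -1.28 J

The coupling torques are internal; angular momentum about the shared axis is conserved.
Taking A's sense as positive: L = (1.270)(1320) + (1.080)(1340) = 3124 kg·m²·rpm.
Combined I = 1.270 + 1.080 = 2.350 kg·m².
ω_f = L / I = 3124 / 2.350 = 1329 rpm.
KE_i = ½ΣIω² = 22770 J; KE_f = ½(2.350)(139.2)² = 22770 J.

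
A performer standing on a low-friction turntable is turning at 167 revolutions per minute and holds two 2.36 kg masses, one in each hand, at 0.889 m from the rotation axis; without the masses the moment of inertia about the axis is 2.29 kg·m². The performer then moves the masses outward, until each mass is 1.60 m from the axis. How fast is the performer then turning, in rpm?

No external torque acts about the spin axis, so angular momentum is conserved.
I₁ = 2.29 + 2(2.36)(0.889)² = 6.020 kg·m²; I₂ = 2.29 + 2(2.36)(1.60)² = 14.37 kg·m².
ω₂ = I₁ω₁ / I₂ = (6.020)(167 rpm) / (14.37) = 69.95 rpm.

ω₂ ≈ 69.9 rpm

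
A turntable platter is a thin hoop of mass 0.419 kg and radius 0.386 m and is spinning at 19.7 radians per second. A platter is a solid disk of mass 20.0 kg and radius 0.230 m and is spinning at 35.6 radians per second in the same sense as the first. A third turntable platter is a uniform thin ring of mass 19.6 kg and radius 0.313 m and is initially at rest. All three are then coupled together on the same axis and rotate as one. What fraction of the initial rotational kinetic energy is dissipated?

The coupling torques are internal; angular momentum about the shared axis is conserved.
Moments of inertia: I_A = (0.419)(0.386)² = 0.06243 kg·m²; I_B = ½(20.0)(0.230)² = 0.5290 kg·m²; I_C = (19.6)(0.313)² = 1.920 kg·m².
Taking A's sense as positive: L = (0.06243)(19.7) + (0.5290)(35.6) = 20.06 kg·m²·rad/s.
Combined I = 0.06243 + 0.5290 + 1.920 = 2.512 kg·m².
ω_f = L / I = 20.06 / 2.512 = 7.988 rad/s.
KE_i = ½ΣIω² = 347.3 J; KE_f = ½(2.512)(7.988)² = 80.13 J.
Fraction dissipated = (KE_i − KE_f)/KE_i = 0.7693.

fraction ≈ 0.769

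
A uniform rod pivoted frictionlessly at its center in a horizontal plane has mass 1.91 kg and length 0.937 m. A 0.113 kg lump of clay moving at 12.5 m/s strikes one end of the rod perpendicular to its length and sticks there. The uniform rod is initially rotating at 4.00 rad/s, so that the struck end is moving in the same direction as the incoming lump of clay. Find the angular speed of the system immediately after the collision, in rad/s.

About the pivot the impulsive forces during the collision are internal, so angular momentum about that axis is conserved.
I_p = (1/12)(1.91)(0.937)² = 0.1397 kg·m². Taking the sense of the lump of clay's angular momentum as positive, L_{lump} = m v R = (0.113)(12.5)(0.937/2) = 0.6618 kg·m²/s.
L_i = +I_p ω_p + m v R = +(0.1397)(4.00) + 0.6618 = 1.221 kg·m²/s.
After sticking, I_f = I_p + m R² = 0.1397 + (0.113)(0.937/2)² = 0.1645 kg·m².
ω_f = L_i / I_f = 1.221 / 0.1645 = 7.419 rad/s.

|ω_f| ≈ 7.42 rad/s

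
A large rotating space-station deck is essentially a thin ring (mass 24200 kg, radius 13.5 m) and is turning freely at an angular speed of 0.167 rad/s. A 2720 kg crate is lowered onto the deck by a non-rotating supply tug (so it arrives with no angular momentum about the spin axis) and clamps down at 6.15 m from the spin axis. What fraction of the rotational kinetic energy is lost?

fraction ≈ 0.0228

No external torque acts about the spin axis; L_before = L_after.
I_p = (24200)(13.5)² = 4.410e+06 kg·m².
Added inertia Σmr² = (2720)(6.15)² = 1.029e+05 kg·m²; I_f = 4.410e+06 + 1.029e+05 = 4.513e+06 kg·m².
ω_f = I_p ω_i / I_f = (4.410e+06)(0.167) / 4.513e+06 = 0.1632 rad/s.
KE_i = ½(4.410e+06)(0.1670 rad/s)² = 61500 J; KE_f = ½(4.513e+06)(0.1632)² = 60100 J.
Fraction lost = 0.02279.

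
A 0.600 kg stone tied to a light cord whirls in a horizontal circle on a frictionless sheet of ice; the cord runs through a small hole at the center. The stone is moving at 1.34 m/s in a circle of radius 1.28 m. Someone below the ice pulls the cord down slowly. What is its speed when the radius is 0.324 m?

The only horizontal force on the mass is along the cord (radial), so it exerts no torque about the hole and angular momentum m v r is conserved.
v₂ = v₁ r₁ / r₂ = (1.34)(1.28) / (0.324) = 5.294 m/s.

v₂ ≈ 5.29 m/s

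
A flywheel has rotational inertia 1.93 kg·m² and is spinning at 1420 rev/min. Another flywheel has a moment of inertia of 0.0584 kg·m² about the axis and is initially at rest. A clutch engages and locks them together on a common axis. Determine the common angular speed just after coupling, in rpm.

No external torque acts about the common axis, so total angular momentum is conserved.
Taking A's sense as positive: L = (1.930)(1420) = 2741 kg·m²·rpm.
Combined I = 1.930 + 0.05840 = 1.988 kg·m².
ω_f = L / I = 2741 / 1.988 = 1378 rpm.

|ω_f| ≈ 1380 rpm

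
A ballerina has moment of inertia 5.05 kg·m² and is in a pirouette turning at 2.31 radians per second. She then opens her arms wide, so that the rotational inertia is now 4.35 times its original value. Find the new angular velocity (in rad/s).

Angular momentum about the spin axis is conserved since the torque about it is zero.
I₂ = 4.35 × 5.05 = 21.97 kg·m².
ω₂ = I₁ω₁ / I₂ = (5.050)(2.31 rad/s) / (21.97) = 0.5310 rad/s.

ω₂ ≈ 0.531 rad/s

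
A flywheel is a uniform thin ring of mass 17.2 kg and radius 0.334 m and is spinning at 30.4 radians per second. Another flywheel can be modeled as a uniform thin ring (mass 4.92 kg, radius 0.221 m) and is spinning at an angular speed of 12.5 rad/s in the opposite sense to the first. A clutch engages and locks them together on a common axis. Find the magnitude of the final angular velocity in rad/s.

No external torque acts about the common axis, so total angular momentum is conserved.
Moments of inertia: I_A = (17.2)(0.334)² = 1.919 kg·m²; I_B = (4.92)(0.221)² = 0.2403 kg·m².
Taking A's sense as positive: L = (1.919)(30.4) − (0.2403)(12.5) = 55.33 kg·m²·rad/s.
Combined I = 1.919 + 0.2403 = 2.159 kg·m².
ω_f = L / I = 55.33 / 2.159 = 25.63 rad/s.

|ω_f| ≈ 25.6 rad/s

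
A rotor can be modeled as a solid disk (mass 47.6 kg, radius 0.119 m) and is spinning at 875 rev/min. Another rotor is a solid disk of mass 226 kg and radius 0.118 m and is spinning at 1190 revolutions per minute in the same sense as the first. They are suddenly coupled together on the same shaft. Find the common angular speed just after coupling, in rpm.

No external torque acts about the common axis, so total angular momentum is conserved.
Moments of inertia: I_A = ½(47.6)(0.119)² = 0.3370 kg·m²; I_B = ½(226)(0.118)² = 1.573 kg·m².
Taking A's sense as positive: L = (0.3370)(875) + (1.573)(1190) = 2167 kg·m²·rpm.
Combined I = 0.3370 + 1.573 = 1.910 kg·m².
ω_f = L / I = 2167 / 1.910 = 1134 rpm.

|ω_f| ≈ 1130 rpm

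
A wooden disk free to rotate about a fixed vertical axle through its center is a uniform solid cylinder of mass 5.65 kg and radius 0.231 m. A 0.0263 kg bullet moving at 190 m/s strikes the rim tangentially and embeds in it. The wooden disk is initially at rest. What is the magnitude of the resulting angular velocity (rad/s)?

|ω_f| ≈ 7.59 rad/s

The axle reaction passes through the axle and exerts no torque about it; angular momentum about the axle is conserved through the impact.
I_p = ½(5.65)(0.231)² = 0.1507 kg·m². Taking the sense of the bullet's angular momentum as positive, L_{bullet} = m v R = (0.0263)(190)(0.231) = 1.154 kg·m²/s.
L_i = 0 + 1.154 = 1.154 kg·m²/s.
After sticking, I_f = I_p + m R² = 0.1507 + (0.0263)(0.231)² = 0.1521 kg·m².
ω_f = L_i / I_f = 1.154 / 0.1521 = 7.587 rad/s.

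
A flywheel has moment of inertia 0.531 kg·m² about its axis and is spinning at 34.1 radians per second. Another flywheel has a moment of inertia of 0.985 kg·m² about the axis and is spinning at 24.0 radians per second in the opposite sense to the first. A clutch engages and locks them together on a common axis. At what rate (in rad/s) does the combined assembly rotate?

|ω_f| ≈ 3.65 rad/s

The coupling torques are internal; angular momentum about the shared axis is conserved.
Taking A's sense as positive: L = (0.5310)(34.1) − (0.9850)(24.0) = -5.533 kg·m²·rad/s.
Combined I = 0.5310 + 0.9850 = 1.516 kg·m².
ω_f = L / I = -5.533 / 1.516 = -3.650 rad/s.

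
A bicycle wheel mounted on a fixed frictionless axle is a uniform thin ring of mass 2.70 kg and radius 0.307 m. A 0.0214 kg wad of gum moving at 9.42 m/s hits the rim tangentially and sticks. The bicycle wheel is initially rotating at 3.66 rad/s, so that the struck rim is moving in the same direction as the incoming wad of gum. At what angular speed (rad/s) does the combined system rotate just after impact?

About the axle the impulsive forces during the collision are internal, so angular momentum about that axis is conserved.
I_p = (2.70)(0.307)² = 0.2545 kg·m². Taking the sense of the wad of gum's angular momentum as positive, L_{wad} = m v R = (0.0214)(9.42)(0.307) = 0.06189 kg·m²/s.
L_i = +I_p ω_p + m v R = +(0.2545)(3.66) + 0.06189 = 0.9933 kg·m²/s.
After sticking, I_f = I_p + m R² = 0.2545 + (0.0214)(0.307)² = 0.2565 kg·m².
ω_f = L_i / I_f = 0.9933 / 0.2565 = 3.873 rad/s.

|ω_f| ≈ 3.87 rad/s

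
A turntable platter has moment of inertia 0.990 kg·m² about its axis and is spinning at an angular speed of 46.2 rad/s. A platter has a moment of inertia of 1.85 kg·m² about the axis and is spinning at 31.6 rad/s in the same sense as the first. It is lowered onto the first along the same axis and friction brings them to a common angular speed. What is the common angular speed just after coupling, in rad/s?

The coupling torques are internal; angular momentum about the shared axis is conserved.
Taking A's sense as positive: L = (0.9900)(46.2) + (1.850)(31.6) = 104.2 kg·m²·rad/s.
Combined I = 0.9900 + 1.850 = 2.840 kg·m².
ω_f = L / I = 104.2 / 2.840 = 36.69 rad/s.

|ω_f| ≈ 36.7 rad/s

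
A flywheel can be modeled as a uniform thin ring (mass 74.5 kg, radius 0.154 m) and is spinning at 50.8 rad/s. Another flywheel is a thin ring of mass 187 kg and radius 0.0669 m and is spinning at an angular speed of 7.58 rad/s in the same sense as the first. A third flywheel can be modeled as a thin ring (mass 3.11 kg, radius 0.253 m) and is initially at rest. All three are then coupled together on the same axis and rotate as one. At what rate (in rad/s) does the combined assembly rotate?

The coupling torques are internal; angular momentum about the shared axis is conserved.
Moments of inertia: I_A = (74.5)(0.154)² = 1.767 kg·m²; I_B = (187)(0.0669)² = 0.8369 kg·m²; I_C = (3.11)(0.253)² = 0.1991 kg·m².
Taking A's sense as positive: L = (1.767)(50.8) + (0.8369)(7.58) = 96.10 kg·m²·rad/s.
Combined I = 1.767 + 0.8369 + 0.1991 = 2.803 kg·m².
ω_f = L / I = 96.10 / 2.803 = 34.29 rad/s.

|ω_f| ≈ 34.3 rad/s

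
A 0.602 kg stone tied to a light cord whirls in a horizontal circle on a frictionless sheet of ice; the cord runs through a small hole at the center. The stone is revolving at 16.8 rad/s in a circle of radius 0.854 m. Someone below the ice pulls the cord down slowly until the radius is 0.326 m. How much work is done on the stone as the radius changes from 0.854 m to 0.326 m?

W ≈ 363 J

The constraining force is radial, so m r² ω about the center is conserved.
ω₂ = ω₁ (r₁/r₂)² = (16.8)(0.854/0.326)² = 115.3 rad/s.
W = ΔKE = ½m(v₂² − v₁²) = 363.2 J.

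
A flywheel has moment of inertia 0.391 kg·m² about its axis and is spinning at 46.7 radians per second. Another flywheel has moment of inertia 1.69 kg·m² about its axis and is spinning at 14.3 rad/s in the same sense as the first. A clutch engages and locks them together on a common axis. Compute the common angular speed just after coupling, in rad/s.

No external torque acts about the common axis, so total angular momentum is conserved.
Taking A's sense as positive: L = (0.3910)(46.7) + (1.690)(14.3) = 42.43 kg·m²·rad/s.
Combined I = 0.3910 + 1.690 = 2.081 kg·m².
ω_f = L / I = 42.43 / 2.081 = 20.39 rad/s.

|ω_f| ≈ 20.4 rad/s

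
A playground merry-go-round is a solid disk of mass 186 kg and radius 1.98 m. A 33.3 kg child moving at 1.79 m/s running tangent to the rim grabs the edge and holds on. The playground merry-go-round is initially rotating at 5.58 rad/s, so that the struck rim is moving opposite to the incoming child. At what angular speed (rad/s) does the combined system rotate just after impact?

|ω_f| ≈ 3.87 rad/s

The axle reaction passes through the axle and exerts no torque about it; angular momentum about the axle is conserved through the impact.
I_p = ½(186)(1.98)² = 364.6 kg·m². Taking the sense of the child's angular momentum as positive, L_{child} = m v R = (33.3)(1.79)(1.98) = 118.0 kg·m²/s.
L_i = −I_p ω_p + m v R = −(364.6)(5.58) + 118.0 = -1916 kg·m²/s.
After sticking, I_f = I_p + m R² = 364.6 + (33.3)(1.98)² = 495.1 kg·m².
ω_f = L_i / I_f = -1916 / 495.1 = -3.870 rad/s.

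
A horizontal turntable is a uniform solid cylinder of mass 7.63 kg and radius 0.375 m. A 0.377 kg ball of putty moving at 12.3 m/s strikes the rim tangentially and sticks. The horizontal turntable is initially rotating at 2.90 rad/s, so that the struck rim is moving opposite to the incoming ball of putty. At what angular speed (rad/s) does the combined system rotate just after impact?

|ω_f| ≈ 0.311 rad/s

About the axle the impulsive forces during the collision are internal, so angular momentum about that axis is conserved.
I_p = ½(7.63)(0.375)² = 0.5365 kg·m². Taking the sense of the ball of putty's angular momentum as positive, L_{ball} = m v R = (0.377)(12.3)(0.375) = 1.739 kg·m²/s.
L_i = −I_p ω_p + m v R = −(0.5365)(2.90) + 1.739 = 0.1831 kg·m²/s.
After sticking, I_f = I_p + m R² = 0.5365 + (0.377)(0.375)² = 0.5895 kg·m².
ω_f = L_i / I_f = 0.1831 / 0.5895 = 0.3106 rad/s.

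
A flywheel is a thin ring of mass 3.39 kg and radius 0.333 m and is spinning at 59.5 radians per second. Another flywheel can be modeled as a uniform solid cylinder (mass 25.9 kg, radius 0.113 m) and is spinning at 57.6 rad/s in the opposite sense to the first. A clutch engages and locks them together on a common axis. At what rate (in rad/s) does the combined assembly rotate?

|ω_f| ≈ 23.7 rad/s

No external torque acts about the common axis, so total angular momentum is conserved.
Moments of inertia: I_A = (3.39)(0.333)² = 0.3759 kg·m²; I_B = ½(25.9)(0.113)² = 0.1654 kg·m².
Taking A's sense as positive: L = (0.3759)(59.5) − (0.1654)(57.6) = 12.84 kg·m²·rad/s.
Combined I = 0.3759 + 0.1654 = 0.5413 kg·m².
ω_f = L / I = 12.84 / 0.5413 = 23.73 rad/s.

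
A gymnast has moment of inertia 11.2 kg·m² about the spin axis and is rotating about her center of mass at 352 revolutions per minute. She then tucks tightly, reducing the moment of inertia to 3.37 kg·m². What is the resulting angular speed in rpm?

No external torque acts about the spin axis, so angular momentum is conserved.
ω₂ = I₁ω₁ / I₂ = (11.20)(352 rpm) / (3.370) = 1170 rpm.

ω₂ ≈ 1170 rpm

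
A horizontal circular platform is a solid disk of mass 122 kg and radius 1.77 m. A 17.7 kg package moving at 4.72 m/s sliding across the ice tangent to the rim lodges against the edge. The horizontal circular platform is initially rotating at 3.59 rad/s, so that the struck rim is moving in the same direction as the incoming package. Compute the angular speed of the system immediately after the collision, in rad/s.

|ω_f| ≈ 3.38 rad/s

The axle reaction passes through the central axle and exerts no torque about it; angular momentum about the central axle is conserved through the impact.
I_p = ½(122)(1.77)² = 191.1 kg·m². Taking the sense of the package's angular momentum as positive, L_{package} = m v R = (17.7)(4.72)(1.77) = 147.9 kg·m²/s.
L_i = +I_p ω_p + m v R = +(191.1)(3.59) + 147.9 = 833.9 kg·m²/s.
After sticking, I_f = I_p + m R² = 191.1 + (17.7)(1.77)² = 246.6 kg·m².
ω_f = L_i / I_f = 833.9 / 246.6 = 3.382 rad/s.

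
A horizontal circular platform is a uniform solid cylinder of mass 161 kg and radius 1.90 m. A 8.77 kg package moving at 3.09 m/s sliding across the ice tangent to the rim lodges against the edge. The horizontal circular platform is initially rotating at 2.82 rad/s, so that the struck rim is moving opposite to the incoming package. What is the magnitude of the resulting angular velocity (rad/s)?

The axle reaction passes through the central axle and exerts no torque about it; angular momentum about the central axle is conserved through the impact.
I_p = ½(161)(1.90)² = 290.6 kg·m². Taking the sense of the package's angular momentum as positive, L_{package} = m v R = (8.77)(3.09)(1.90) = 51.49 kg·m²/s.
L_i = −I_p ω_p + m v R = −(290.6)(2.82) + 51.49 = -768.0 kg·m²/s.
After sticking, I_f = I_p + m R² = 290.6 + (8.77)(1.90)² = 322.3 kg·m².
ω_f = L_i / I_f = -768.0 / 322.3 = -2.383 rad/s.

|ω_f| ≈ 2.38 rad/s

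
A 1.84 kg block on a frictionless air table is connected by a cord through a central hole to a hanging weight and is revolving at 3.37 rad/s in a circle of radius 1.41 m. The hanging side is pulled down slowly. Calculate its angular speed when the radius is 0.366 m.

ω₂ ≈ 50.0 rad/s

The constraining force is radial, so m r² ω about the center is conserved.
ω₂ = ω₁ (r₁/r₂)² = (3.37)(1.41/0.366)² = 50.02 rad/s.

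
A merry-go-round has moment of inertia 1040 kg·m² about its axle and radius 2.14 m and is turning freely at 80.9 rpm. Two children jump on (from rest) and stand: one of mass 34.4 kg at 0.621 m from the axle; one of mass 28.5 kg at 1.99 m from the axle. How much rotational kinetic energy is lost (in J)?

energy lost ≈ 4040 J

No external torque acts about the axle; L_before = L_after.
Added inertia Σmr² = (34.4)(0.621)² + (28.5)(1.99)² = 126.1 kg·m²; I_f = 1040 + 126.1 = 1166 kg·m².
ω_f = I_p ω_i / I_f = (1040)(80.9) / 1166 = 72.15 rpm.
KE_i = ½(1040)(8.472 rad/s)² = 37320 J; KE_f = ½(1166)(7.556)² = 33280 J.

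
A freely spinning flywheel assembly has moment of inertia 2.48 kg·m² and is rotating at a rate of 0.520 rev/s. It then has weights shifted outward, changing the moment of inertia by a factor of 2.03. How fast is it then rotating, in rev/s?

ω₂ ≈ 0.256 rev/s

With no external torque about the axis, L is conserved: I₁ω₁ = I₂ω₂.
I₂ = 2.03 × 2.48 = 5.034 kg·m².
ω₂ = I₁ω₁ / I₂ = (2.480)(0.520 rev/s) / (5.034) = 0.2562 rev/s.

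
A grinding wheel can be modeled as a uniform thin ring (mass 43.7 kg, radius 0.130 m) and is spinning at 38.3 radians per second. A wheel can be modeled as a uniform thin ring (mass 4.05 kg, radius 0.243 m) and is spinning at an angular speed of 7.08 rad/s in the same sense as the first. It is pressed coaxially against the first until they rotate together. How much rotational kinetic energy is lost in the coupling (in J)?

ΔKE lost ≈ 88.0 J

The coupling torques are internal; angular momentum about the shared axis is conserved.
Moments of inertia: I_A = (43.7)(0.130)² = 0.7385 kg·m²; I_B = (4.05)(0.243)² = 0.2391 kg·m².
Taking A's sense as positive: L = (0.7385)(38.3) + (0.2391)(7.08) = 29.98 kg·m²·rad/s.
Combined I = 0.7385 + 0.2391 = 0.9777 kg·m².
ω_f = L / I = 29.98 / 0.9777 = 30.66 rad/s.
KE_i = ½ΣIω² = 547.7 J; KE_f = ½(0.9777)(30.66)² = 459.6 J.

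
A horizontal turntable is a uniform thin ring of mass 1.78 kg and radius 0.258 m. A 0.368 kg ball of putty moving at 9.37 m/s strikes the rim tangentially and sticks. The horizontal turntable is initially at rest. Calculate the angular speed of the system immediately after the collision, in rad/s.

|ω_f| ≈ 6.22 rad/s

The axle reaction passes through the axle and exerts no torque about it; angular momentum about the axle is conserved through the impact.
I_p = (1.78)(0.258)² = 0.1185 kg·m². Taking the sense of the ball of putty's angular momentum as positive, L_{ball} = m v R = (0.368)(9.37)(0.258) = 0.8896 kg·m²/s.
L_i = 0 + 0.8896 = 0.8896 kg·m²/s.
After sticking, I_f = I_p + m R² = 0.1185 + (0.368)(0.258)² = 0.1430 kg·m².
ω_f = L_i / I_f = 0.8896 / 0.1430 = 6.222 rad/s.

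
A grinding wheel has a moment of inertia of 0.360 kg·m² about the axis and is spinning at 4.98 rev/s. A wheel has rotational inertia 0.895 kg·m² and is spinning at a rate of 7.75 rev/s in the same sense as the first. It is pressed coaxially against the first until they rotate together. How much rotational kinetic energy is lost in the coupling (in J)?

ΔKE lost ≈ 38.9 J

No external torque acts about the common axis, so total angular momentum is conserved.
Taking A's sense as positive: L = (0.3600)(4.98) + (0.8950)(7.75) = 8.729 kg·m²·rev/s.
Combined I = 0.3600 + 0.8950 = 1.255 kg·m².
ω_f = L / I = 8.729 / 1.255 = 6.955 rev/s.
KE_i = ½ΣIω² = 1237 J; KE_f = ½(1.255)(43.70)² = 1198 J.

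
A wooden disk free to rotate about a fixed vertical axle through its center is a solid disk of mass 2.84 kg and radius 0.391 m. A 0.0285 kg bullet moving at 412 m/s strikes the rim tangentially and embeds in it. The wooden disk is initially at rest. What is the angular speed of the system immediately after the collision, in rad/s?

|ω_f| ≈ 20.7 rad/s

About the axle the impulsive forces during the collision are internal, so angular momentum about that axis is conserved.
I_p = ½(2.84)(0.391)² = 0.2171 kg·m². Taking the sense of the bullet's angular momentum as positive, L_{bullet} = m v R = (0.0285)(412)(0.391) = 4.591 kg·m²/s.
L_i = 0 + 4.591 = 4.591 kg·m²/s.
After sticking, I_f = I_p + m R² = 0.2171 + (0.0285)(0.391)² = 0.2214 kg·m².
ω_f = L_i / I_f = 4.591 / 0.2214 = 20.73 rad/s.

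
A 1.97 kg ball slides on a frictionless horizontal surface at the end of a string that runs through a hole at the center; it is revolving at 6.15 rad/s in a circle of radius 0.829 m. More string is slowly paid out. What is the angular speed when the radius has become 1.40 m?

ω₂ ≈ 2.16 rad/s

The constraining force is radial, so m r² ω about the center is conserved.
ω₂ = ω₁ (r₁/r₂)² = (6.15)(0.829/1.40)² = 2.156 rad/s.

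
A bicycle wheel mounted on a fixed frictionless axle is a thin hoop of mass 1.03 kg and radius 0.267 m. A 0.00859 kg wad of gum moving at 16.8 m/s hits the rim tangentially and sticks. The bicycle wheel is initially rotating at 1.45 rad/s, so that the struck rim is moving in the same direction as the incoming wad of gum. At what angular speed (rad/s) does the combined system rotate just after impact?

|ω_f| ≈ 1.96 rad/s

About the axle the impulsive forces during the collision are internal, so angular momentum about that axis is conserved.
I_p = (1.03)(0.267)² = 0.07343 kg·m². Taking the sense of the wad of gum's angular momentum as positive, L_{wad} = m v R = (0.00859)(16.8)(0.267) = 0.03853 kg·m²/s.
L_i = +I_p ω_p + m v R = +(0.07343)(1.45) + 0.03853 = 0.1450 kg·m²/s.
After sticking, I_f = I_p + m R² = 0.07343 + (0.00859)(0.267)² = 0.07404 kg·m².
ω_f = L_i / I_f = 0.1450 / 0.07404 = 1.958 rad/s.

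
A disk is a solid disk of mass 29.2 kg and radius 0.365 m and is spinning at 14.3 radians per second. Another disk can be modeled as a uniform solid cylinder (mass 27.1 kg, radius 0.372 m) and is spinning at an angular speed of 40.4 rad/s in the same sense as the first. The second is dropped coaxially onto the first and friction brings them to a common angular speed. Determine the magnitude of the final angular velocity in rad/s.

No external torque acts about the common axis, so total angular momentum is conserved.
Moments of inertia: I_A = ½(29.2)(0.365)² = 1.945 kg·m²; I_B = ½(27.1)(0.372)² = 1.875 kg·m².
Taking A's sense as positive: L = (1.945)(14.3) + (1.875)(40.4) = 103.6 kg·m²·rad/s.
Combined I = 1.945 + 1.875 = 3.820 kg·m².
ω_f = L / I = 103.6 / 3.820 = 27.11 rad/s.

|ω_f| ≈ 27.1 rad/s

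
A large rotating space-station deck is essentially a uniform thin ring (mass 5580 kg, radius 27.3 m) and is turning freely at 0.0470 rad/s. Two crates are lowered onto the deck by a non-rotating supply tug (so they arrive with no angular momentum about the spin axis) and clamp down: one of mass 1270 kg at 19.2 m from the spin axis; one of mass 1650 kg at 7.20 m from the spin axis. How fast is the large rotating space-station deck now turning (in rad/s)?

The added mass arrives with no angular momentum about the spin axis, and any external torque about the spin axis is negligible, so the system's angular momentum is conserved.
I_p = (5580)(27.3)² = 4.159e+06 kg·m².
Added inertia Σmr² = (1270)(19.2)² + (1650)(7.20)² = 5.537e+05 kg·m²; I_f = 4.159e+06 + 5.537e+05 = 4.712e+06 kg·m².
ω_f = I_p ω_i / I_f = (4.159e+06)(0.0470) / 4.712e+06 = 0.04148 rad/s.

ω_f ≈ 0.0415 rad/s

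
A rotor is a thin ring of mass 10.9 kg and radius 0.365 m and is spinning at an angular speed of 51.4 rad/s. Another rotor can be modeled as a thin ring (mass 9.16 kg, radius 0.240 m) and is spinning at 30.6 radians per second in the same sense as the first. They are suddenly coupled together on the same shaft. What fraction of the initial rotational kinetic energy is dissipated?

The coupling torques are internal; angular momentum about the shared axis is conserved.
Moments of inertia: I_A = (10.9)(0.365)² = 1.452 kg·m²; I_B = (9.16)(0.240)² = 0.5276 kg·m².
Taking A's sense as positive: L = (1.452)(51.4) + (0.5276)(30.6) = 90.79 kg·m²·rad/s.
Combined I = 1.452 + 0.5276 = 1.980 kg·m².
ω_f = L / I = 90.79 / 1.980 = 45.86 rad/s.
KE_i = ½ΣIω² = 2165 J; KE_f = ½(1.980)(45.86)² = 2082 J.
Fraction dissipated = (KE_i − KE_f)/KE_i = 0.03866.

fraction ≈ 0.0387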